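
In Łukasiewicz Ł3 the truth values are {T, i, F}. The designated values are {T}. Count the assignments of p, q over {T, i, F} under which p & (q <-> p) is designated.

1

Designated under: (p=T, q=T).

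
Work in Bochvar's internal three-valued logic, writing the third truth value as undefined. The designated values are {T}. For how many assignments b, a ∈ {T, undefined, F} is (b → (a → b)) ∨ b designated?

4

Designated under: (b=T, a=T); (b=T, a=F); (b=F, a=T); (b=F, a=F).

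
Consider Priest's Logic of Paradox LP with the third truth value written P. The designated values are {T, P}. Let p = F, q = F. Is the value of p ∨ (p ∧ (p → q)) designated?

No

p → q = F → F = T
p ∧ (p → q) = F ∧ T = F
p ∨ (p ∧ (p → q)) = F ∨ F = F
F ∉ {T, P}.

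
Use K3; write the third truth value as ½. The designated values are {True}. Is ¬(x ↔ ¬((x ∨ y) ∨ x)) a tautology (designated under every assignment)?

Countermodel: x=½, y=True gives ½, which is not designated.

No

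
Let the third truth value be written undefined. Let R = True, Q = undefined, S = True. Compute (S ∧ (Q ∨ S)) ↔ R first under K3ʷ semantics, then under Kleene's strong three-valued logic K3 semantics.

undefined; True

In K3ʷ: Q ∨ S = undefined ∨ True = undefined
S ∧ (Q ∨ S) = True ∧ undefined = undefined
(S ∧ (Q ∨ S)) ↔ R = undefined ↔ True = undefined
In Kleene's strong three-valued logic K3: Q ∨ S = undefined ∨ True = True
S ∧ (Q ∨ S) = True ∧ True = True
(S ∧ (Q ∨ S)) ↔ R = True ↔ True = True
They differ because K3ʷ and Kleene's strong three-valued logic K3 treat undefined differently under the binary connectives.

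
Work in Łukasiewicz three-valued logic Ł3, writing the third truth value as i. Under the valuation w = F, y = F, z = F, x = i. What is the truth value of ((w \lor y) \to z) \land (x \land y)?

w \lor y = F \lor F = F
(w \lor y) \to z = F \to F = T
x \land y = i \land F = F
((w \lor y) \to z) \land (x \land y) = T \land F = F

F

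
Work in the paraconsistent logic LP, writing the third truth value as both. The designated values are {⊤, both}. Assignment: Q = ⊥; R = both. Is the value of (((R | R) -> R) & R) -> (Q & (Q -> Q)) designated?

Yes

R | R = both | both = both
(R | R) -> R = both -> both = both  [~both | both]
((R | R) -> R) & R = both & both = both
Q -> Q = ⊥ -> ⊥ = ⊤
Q & (Q -> Q) = ⊥ & ⊤ = ⊥
(((R | R) -> R) & R) -> (Q & (Q -> Q)) = both -> ⊥ = both
both ∈ {⊤, both}.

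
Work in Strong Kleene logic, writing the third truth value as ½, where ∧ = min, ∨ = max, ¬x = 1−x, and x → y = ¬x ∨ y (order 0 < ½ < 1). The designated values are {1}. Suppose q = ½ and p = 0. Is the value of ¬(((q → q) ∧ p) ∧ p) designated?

q → q = ½ → ½ = ½  [¬½ ∨ ½]
(q → q) ∧ p = ½ ∧ 0 = 0
((q → q) ∧ p) ∧ p = 0 ∧ 0 = 0
¬(((q → q) ∧ p) ∧ p) = ¬0 = 1
1 ∈ {1}.

Yes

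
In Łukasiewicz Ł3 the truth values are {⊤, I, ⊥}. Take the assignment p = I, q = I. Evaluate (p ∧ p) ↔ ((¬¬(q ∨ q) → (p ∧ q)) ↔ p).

p ∧ p = I ∧ I = I
q ∨ q = I ∨ I = I
¬(q ∨ q) = ¬I = I
¬¬(q ∨ q) = ¬I = I
p ∧ q = I ∧ I = I
¬¬(q ∨ q) → (p ∧ q) = I → I = ⊤
(¬¬(q ∨ q) → (p ∧ q)) ↔ p = ⊤ ↔ I = I
(p ∧ p) ↔ ((¬¬(q ∨ q) → (p ∧ q)) ↔ p) = I ↔ I = ⊤

⊤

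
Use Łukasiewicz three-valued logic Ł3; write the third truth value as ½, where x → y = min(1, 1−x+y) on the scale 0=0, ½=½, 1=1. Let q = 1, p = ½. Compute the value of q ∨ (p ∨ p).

1

p ∨ p = ½ ∨ ½ = ½
q ∨ (p ∨ p) = 1 ∨ ½ = 1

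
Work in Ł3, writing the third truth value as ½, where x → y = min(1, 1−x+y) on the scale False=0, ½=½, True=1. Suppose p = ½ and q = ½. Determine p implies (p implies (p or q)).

p or q = ½ or ½ = ½
p implies (p or q) = ½ implies ½ = True  [min(1, 1−½+½)]
p implies (p implies (p or q)) = ½ implies True = True

True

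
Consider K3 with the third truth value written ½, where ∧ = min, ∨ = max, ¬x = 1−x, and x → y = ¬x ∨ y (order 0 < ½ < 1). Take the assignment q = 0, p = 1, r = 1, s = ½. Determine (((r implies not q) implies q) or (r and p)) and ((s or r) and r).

1

not q = not 0 = 1
r implies not q = 1 implies 1 = 1
(r implies not q) implies q = 1 implies 0 = 0
r and p = 1 and 1 = 1
((r implies not q) implies q) or (r and p) = 0 or 1 = 1
s or r = ½ or 1 = 1
(s or r) and r = 1 and 1 = 1
(((r implies not q) implies q) or (r and p)) and ((s or r) and r) = 1 and 1 = 1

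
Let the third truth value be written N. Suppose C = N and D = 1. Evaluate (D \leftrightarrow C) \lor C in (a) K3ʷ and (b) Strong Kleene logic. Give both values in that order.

N; N

In K3ʷ: D \leftrightarrow C = 1 \leftrightarrow N = N
(D \leftrightarrow C) \lor C = N \lor N = N
In Strong Kleene logic: D \leftrightarrow C = 1 \leftrightarrow N = N
(D \leftrightarrow C) \lor C = N \lor N = N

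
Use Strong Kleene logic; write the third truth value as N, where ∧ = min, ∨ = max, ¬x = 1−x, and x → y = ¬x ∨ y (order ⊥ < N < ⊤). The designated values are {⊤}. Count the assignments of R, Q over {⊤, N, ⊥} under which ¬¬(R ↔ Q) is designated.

Designated under: (R=⊤, Q=⊤); (R=⊥, Q=⊥).

2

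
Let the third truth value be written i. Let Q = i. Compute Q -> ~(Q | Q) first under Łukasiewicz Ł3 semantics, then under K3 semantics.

In Łukasiewicz Ł3: Q | Q = i | i = i
~(Q | Q) = ~i = i
Q -> ~(Q | Q) = i -> i = true  [min(1, 1−½+½)]
In K3: Q | Q = i | i = i
~(Q | Q) = ~i = i
Q -> ~(Q | Q) = i -> i = i
They differ because Łukasiewicz Ł3 and K3 treat i differently under implication.

true; i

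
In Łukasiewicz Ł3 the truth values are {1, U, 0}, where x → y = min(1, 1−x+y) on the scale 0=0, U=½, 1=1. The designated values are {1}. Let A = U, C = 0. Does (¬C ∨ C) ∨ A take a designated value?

Yes

¬C = ¬0 = 1
¬C ∨ C = 1 ∨ 0 = 1
(¬C ∨ C) ∨ A = 1 ∨ U = 1
1 ∈ {1}.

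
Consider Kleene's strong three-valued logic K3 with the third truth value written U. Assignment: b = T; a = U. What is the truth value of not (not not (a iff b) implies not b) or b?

a iff b = U iff T = U
not (a iff b) = not U = U
not not (a iff b) = not U = U
not b = not T = F
not not (a iff b) implies not b = U implies F = U  [not U or F]
not (not not (a iff b) implies not b) = not U = U
not (not not (a iff b) implies not b) or b = U or T = T

T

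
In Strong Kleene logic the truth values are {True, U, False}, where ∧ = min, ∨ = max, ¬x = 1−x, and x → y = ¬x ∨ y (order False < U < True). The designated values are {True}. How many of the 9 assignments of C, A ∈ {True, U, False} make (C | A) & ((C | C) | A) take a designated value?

5

Of the 9 assignments, 5 give a value in {True}.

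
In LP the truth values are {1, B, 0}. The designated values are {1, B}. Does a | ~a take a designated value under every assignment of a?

Yes

Every assignment of a over {1, B, 0} gives a value in {1, B}.
In particular, with a=B: a | ~a = B.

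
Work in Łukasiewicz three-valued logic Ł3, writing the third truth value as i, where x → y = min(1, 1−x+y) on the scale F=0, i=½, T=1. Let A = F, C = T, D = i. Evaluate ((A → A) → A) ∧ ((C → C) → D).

A → A = F → F = T
(A → A) → A = T → F = F
C → C = T → T = T
(C → C) → D = T → i = i  [min(1, 1−1+½)]
((A → A) → A) ∧ ((C → C) → D) = F ∧ i = F

F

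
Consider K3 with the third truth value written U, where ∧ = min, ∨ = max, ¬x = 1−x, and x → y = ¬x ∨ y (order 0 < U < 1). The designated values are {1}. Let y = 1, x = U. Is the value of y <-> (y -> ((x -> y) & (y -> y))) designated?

x -> y = U -> 1 = 1  [~U | 1]
y -> y = 1 -> 1 = 1
(x -> y) & (y -> y) = 1 & 1 = 1
y -> ((x -> y) & (y -> y)) = 1 -> 1 = 1
y <-> (y -> ((x -> y) & (y -> y))) = 1 <-> 1 = 1
1 ∈ {1}.

Yes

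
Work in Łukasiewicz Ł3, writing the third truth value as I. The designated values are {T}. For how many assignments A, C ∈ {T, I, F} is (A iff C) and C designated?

1

Designated under: (A=T, C=T).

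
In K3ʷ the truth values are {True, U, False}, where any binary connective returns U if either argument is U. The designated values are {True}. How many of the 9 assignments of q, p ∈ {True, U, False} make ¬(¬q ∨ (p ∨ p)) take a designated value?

1

Designated under: (q=True, p=False).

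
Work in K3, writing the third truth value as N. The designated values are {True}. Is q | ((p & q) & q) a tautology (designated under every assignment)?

No

Countermodel: q=N, p=True gives N, which is not designated.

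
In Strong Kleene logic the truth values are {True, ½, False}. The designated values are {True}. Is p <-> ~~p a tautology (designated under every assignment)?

No

Countermodel: p=½ gives ½, which is not designated.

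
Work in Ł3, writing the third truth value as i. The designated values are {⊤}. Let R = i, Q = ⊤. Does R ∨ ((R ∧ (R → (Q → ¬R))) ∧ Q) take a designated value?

No

¬R = ¬i = i
Q → ¬R = ⊤ → i = i
R → (Q → ¬R) = i → i = ⊤
R ∧ (R → (Q → ¬R)) = i ∧ ⊤ = i
(R ∧ (R → (Q → ¬R))) ∧ Q = i ∧ ⊤ = i
R ∨ ((R ∧ (R → (Q → ¬R))) ∧ Q) = i ∨ i = i
i ∉ {⊤}.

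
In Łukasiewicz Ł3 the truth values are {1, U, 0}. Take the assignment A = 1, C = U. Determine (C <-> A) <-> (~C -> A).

C <-> A = U <-> 1 = U  [1 − |½−1|]
~C = ~U = U
~C -> A = U -> 1 = 1
(C <-> A) <-> (~C -> A) = U <-> 1 = U

U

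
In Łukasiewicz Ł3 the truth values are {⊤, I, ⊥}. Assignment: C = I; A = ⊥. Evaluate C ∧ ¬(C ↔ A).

C ↔ A = I ↔ ⊥ = I
¬(C ↔ A) = ¬I = I
C ∧ ¬(C ↔ A) = I ∧ I = I

I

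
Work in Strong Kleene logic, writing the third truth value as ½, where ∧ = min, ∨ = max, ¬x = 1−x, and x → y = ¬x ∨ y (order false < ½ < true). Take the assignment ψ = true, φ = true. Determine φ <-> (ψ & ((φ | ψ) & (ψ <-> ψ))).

φ | ψ = true | true = true
ψ <-> ψ = true <-> true = true
(φ | ψ) & (ψ <-> ψ) = true & true = true
ψ & ((φ | ψ) & (ψ <-> ψ)) = true & true = true
φ <-> (ψ & ((φ | ψ) & (ψ <-> ψ))) = true <-> true = true

true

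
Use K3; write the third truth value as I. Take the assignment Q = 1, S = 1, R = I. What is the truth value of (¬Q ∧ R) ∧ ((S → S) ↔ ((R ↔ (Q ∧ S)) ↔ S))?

¬Q = ¬1 = 0
¬Q ∧ R = 0 ∧ I = 0
S → S = 1 → 1 = 1
Q ∧ S = 1 ∧ 1 = 1
R ↔ (Q ∧ S) = I ↔ 1 = I
(R ↔ (Q ∧ S)) ↔ S = I ↔ 1 = I
(S → S) ↔ ((R ↔ (Q ∧ S)) ↔ S) = 1 ↔ I = I
(¬Q ∧ R) ∧ ((S → S) ↔ ((R ↔ (Q ∧ S)) ↔ S)) = 0 ∧ I = 0

0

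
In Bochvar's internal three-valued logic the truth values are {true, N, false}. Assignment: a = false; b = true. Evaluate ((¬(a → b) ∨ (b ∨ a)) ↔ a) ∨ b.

true

a → b = false → true = true
¬(a → b) = ¬true = false
b ∨ a = true ∨ false = true
¬(a → b) ∨ (b ∨ a) = false ∨ true = true
(¬(a → b) ∨ (b ∨ a)) ↔ a = true ↔ false = false
((¬(a → b) ∨ (b ∨ a)) ↔ a) ∨ b = false ∨ true = true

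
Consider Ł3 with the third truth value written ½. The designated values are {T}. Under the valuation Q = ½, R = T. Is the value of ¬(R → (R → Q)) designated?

R → Q = T → ½ = ½  [min(1, 1−1+½)]
R → (R → Q) = T → ½ = ½
¬(R → (R → Q)) = ¬½ = ½
½ ∉ {T}.

No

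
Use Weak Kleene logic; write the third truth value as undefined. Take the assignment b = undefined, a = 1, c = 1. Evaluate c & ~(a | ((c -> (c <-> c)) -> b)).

undefined

c <-> c = 1 <-> 1 = 1
c -> (c <-> c) = 1 -> 1 = 1
(c -> (c <-> c)) -> b = 1 -> undefined = undefined  [any arg is the third value ⇒ result is the third value]
a | ((c -> (c <-> c)) -> b) = 1 | undefined = undefined
~(a | ((c -> (c <-> c)) -> b)) = ~undefined = undefined
c & ~(a | ((c -> (c <-> c)) -> b)) = 1 & undefined = undefined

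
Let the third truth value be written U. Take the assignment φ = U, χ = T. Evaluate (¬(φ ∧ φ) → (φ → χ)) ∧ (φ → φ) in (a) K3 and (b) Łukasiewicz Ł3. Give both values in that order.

In K3: φ ∧ φ = U ∧ U = U
¬(φ ∧ φ) = ¬U = U
φ → χ = U → T = T
¬(φ ∧ φ) → (φ → χ) = U → T = T
φ → φ = U → U = U
(¬(φ ∧ φ) → (φ → χ)) ∧ (φ → φ) = T ∧ U = U
In Łukasiewicz Ł3: φ ∧ φ = U ∧ U = U
¬(φ ∧ φ) = ¬U = U
φ → χ = U → T = T  [min(1, 1−½+1)]
¬(φ ∧ φ) → (φ → χ) = U → T = T
φ → φ = U → U = T
(¬(φ ∧ φ) → (φ → χ)) ∧ (φ → φ) = T ∧ T = T
They differ because K3 and Łukasiewicz Ł3 treat U differently under implication.

U; T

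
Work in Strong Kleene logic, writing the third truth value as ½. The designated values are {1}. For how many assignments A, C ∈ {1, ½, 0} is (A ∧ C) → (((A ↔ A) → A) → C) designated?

7

Of the 9 assignments, 7 give a value in {1}.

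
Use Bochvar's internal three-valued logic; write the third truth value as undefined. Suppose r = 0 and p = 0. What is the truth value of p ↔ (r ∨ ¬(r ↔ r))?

1

r ↔ r = 0 ↔ 0 = 1
¬(r ↔ r) = ¬1 = 0
r ∨ ¬(r ↔ r) = 0 ∨ 0 = 0
p ↔ (r ∨ ¬(r ↔ r)) = 0 ↔ 0 = 1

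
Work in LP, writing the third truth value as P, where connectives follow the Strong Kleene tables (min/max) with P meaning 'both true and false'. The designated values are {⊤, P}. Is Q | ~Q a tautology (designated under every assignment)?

Every assignment of Q over {⊤, P, ⊥} gives a value in {⊤, P}.
In particular, with Q=P: Q | ~Q = P.

Yes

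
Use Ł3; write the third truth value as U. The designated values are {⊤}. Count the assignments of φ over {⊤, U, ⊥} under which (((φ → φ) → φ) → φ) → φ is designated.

1

φ=⊤: ⊤ ✓
φ=U: U ·
φ=⊥: ⊥ ·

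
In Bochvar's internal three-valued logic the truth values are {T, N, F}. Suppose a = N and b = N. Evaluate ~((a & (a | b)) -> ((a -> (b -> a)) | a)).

a | b = N | N = N
a & (a | b) = N & N = N
b -> a = N -> N = N
a -> (b -> a) = N -> N = N
(a -> (b -> a)) | a = N | N = N
(a & (a | b)) -> ((a -> (b -> a)) | a) = N -> N = N
~((a & (a | b)) -> ((a -> (b -> a)) | a)) = ~N = N

N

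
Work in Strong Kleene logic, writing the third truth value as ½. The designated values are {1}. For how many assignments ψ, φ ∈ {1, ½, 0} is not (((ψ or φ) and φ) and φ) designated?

Designated under: (ψ=1, φ=0); (ψ=½, φ=0); (ψ=0, φ=0).

3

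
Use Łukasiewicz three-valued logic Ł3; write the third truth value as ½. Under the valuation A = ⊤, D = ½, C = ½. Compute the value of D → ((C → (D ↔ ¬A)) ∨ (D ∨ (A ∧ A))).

¬A = ¬⊤ = ⊥
D ↔ ¬A = ½ ↔ ⊥ = ½  [1 − |½−0|]
C → (D ↔ ¬A) = ½ → ½ = ⊤
A ∧ A = ⊤ ∧ ⊤ = ⊤
D ∨ (A ∧ A) = ½ ∨ ⊤ = ⊤
(C → (D ↔ ¬A)) ∨ (D ∨ (A ∧ A)) = ⊤ ∨ ⊤ = ⊤
D → ((C → (D ↔ ¬A)) ∨ (D ∨ (A ∧ A))) = ½ → ⊤ = ⊤

⊤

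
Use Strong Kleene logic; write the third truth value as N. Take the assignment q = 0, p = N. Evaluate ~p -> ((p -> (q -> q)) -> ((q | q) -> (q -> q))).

~p = ~N = N
q -> q = 0 -> 0 = 1
p -> (q -> q) = N -> 1 = 1  [~N | 1]
q | q = 0 | 0 = 0
q -> q = 0 -> 0 = 1
(q | q) -> (q -> q) = 0 -> 1 = 1
(p -> (q -> q)) -> ((q | q) -> (q -> q)) = 1 -> 1 = 1
~p -> ((p -> (q -> q)) -> ((q | q) -> (q -> q))) = N -> 1 = 1

1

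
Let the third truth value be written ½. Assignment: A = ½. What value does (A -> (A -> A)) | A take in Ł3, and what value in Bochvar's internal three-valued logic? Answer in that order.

In Ł3: A -> A = ½ -> ½ = true
A -> (A -> A) = ½ -> true = true
(A -> (A -> A)) | A = true | ½ = true
In Bochvar's internal three-valued logic: A -> A = ½ -> ½ = ½
A -> (A -> A) = ½ -> ½ = ½
(A -> (A -> A)) | A = ½ | ½ = ½
They differ because Ł3 and Bochvar's internal three-valued logic treat ½ differently under the binary connectives.

true; ½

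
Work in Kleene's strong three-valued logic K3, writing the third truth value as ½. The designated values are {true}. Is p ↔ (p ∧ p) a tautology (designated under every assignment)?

Countermodel: p=½ gives ½, which is not designated.

No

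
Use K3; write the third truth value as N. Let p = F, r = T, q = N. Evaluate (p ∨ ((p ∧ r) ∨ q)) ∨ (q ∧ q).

N

p ∧ r = F ∧ T = F
(p ∧ r) ∨ q = F ∨ N = N
p ∨ ((p ∧ r) ∨ q) = F ∨ N = N
q ∧ q = N ∧ N = N
(p ∨ ((p ∧ r) ∨ q)) ∨ (q ∧ q) = N ∨ N = N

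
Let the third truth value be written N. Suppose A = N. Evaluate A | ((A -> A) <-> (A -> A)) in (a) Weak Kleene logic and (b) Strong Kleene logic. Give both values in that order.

N; N

In Weak Kleene logic: A -> A = N -> N = N  [any arg is the third value ⇒ result is the third value]
A -> A = N -> N = N
(A -> A) <-> (A -> A) = N <-> N = N
A | ((A -> A) <-> (A -> A)) = N | N = N
In Strong Kleene logic: A -> A = N -> N = N  [~N | N]
A -> A = N -> N = N
(A -> A) <-> (A -> A) = N <-> N = N
A | ((A -> A) <-> (A -> A)) = N | N = N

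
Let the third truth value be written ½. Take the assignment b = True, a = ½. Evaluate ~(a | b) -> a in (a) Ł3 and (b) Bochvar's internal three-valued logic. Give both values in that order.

True; ½

In Ł3: a | b = ½ | True = True
~(a | b) = ~True = False
~(a | b) -> a = False -> ½ = True  [min(1, 1−0+½)]
In Bochvar's internal three-valued logic: a | b = ½ | True = ½
~(a | b) = ~½ = ½
~(a | b) -> a = ½ -> ½ = ½  [any arg is the third value ⇒ result is the third value]
They differ because Ł3 and Bochvar's internal three-valued logic treat ½ differently under the binary connectives.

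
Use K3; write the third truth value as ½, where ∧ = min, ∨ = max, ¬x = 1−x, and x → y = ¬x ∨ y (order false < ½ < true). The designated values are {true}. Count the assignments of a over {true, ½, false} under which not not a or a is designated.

1

a=true: true ✓
a=½: ½ ·
a=false: false ·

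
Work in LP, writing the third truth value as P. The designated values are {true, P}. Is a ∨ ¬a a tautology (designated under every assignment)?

Yes

Every assignment of a over {true, P, false} gives a value in {true, P}.
In particular, with a=P: a ∨ ¬a = P.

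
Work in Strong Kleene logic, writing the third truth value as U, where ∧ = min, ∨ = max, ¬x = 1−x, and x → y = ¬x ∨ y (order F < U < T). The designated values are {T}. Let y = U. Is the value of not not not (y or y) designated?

y or y = U or U = U
not (y or y) = not U = U
not not (y or y) = not U = U
not not not (y or y) = not U = U
U ∉ {T}.

No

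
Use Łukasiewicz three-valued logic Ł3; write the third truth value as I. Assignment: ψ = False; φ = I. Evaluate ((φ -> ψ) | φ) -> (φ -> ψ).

True

φ -> ψ = I -> False = I
(φ -> ψ) | φ = I | I = I
φ -> ψ = I -> False = I
((φ -> ψ) | φ) -> (φ -> ψ) = I -> I = True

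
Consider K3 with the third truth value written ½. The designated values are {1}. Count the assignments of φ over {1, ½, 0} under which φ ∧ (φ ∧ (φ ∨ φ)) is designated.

1

φ=1: 1 ✓
φ=½: ½ ·
φ=0: 0 ·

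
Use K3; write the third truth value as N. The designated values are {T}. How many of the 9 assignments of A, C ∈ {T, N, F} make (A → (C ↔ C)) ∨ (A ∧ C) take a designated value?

Of the 9 assignments, 7 give a value in {T}.

7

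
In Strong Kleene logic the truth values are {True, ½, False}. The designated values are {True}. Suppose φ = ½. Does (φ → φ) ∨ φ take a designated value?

φ → φ = ½ → ½ = ½
(φ → φ) ∨ φ = ½ ∨ ½ = ½
½ ∉ {True}.

No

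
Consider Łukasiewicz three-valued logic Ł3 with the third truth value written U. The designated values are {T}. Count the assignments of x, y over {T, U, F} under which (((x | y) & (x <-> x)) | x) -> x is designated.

Of the 9 assignments, 6 give a value in {T}.

6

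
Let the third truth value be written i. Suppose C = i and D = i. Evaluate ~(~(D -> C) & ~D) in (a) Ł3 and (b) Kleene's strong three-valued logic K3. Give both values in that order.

1; i

In Ł3: D -> C = i -> i = 1  [min(1, 1−½+½)]
~(D -> C) = ~1 = 0
~D = ~i = i
~(D -> C) & ~D = 0 & i = 0
~(~(D -> C) & ~D) = ~0 = 1
In Kleene's strong three-valued logic K3: D -> C = i -> i = i  [~i | i]
~(D -> C) = ~i = i
~D = ~i = i
~(D -> C) & ~D = i & i = i
~(~(D -> C) & ~D) = ~i = i
They differ because Ł3 and Kleene's strong three-valued logic K3 treat i differently under implication.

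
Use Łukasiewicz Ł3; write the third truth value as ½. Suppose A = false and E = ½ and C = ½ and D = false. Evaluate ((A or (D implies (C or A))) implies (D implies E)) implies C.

C or A = ½ or false = ½
D implies (C or A) = false implies ½ = true  [min(1, 1−0+½)]
A or (D implies (C or A)) = false or true = true
D implies E = false implies ½ = true
(A or (D implies (C or A))) implies (D implies E) = true implies true = true
((A or (D implies (C or A))) implies (D implies E)) implies C = true implies ½ = ½

½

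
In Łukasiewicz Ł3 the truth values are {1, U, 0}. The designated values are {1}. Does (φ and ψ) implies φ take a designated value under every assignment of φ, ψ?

Yes

Every assignment of φ, ψ over {1, U, 0} gives a value in {1}.
In particular, with φ=U, ψ=U: (φ and ψ) implies φ = 1.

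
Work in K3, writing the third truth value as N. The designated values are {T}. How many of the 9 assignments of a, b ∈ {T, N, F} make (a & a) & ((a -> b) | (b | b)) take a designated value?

Designated under: (a=T, b=T).

1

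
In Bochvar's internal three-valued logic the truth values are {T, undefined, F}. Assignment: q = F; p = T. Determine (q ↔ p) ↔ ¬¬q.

q ↔ p = F ↔ T = F
¬q = ¬F = T
¬¬q = ¬T = F
(q ↔ p) ↔ ¬¬q = F ↔ F = T

T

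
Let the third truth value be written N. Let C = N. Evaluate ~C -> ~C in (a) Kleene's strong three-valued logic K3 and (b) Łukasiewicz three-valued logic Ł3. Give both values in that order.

In Kleene's strong three-valued logic K3: ~C = ~N = N
~C = ~N = N
~C -> ~C = N -> N = N  [~N | N]
In Łukasiewicz three-valued logic Ł3: ~C = ~N = N
~C = ~N = N
~C -> ~C = N -> N = true
They differ because Kleene's strong three-valued logic K3 and Łukasiewicz three-valued logic Ł3 treat N differently under implication.

N; true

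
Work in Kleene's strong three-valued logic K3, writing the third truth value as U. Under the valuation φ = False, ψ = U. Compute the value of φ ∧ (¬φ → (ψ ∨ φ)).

False

¬φ = ¬False = True
ψ ∨ φ = U ∨ False = U
¬φ → (ψ ∨ φ) = True → U = U  [¬True ∨ U]
φ ∧ (¬φ → (ψ ∨ φ)) = False ∧ U = False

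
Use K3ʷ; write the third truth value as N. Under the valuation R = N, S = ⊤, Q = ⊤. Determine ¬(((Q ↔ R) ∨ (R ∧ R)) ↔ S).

Q ↔ R = ⊤ ↔ N = N
R ∧ R = N ∧ N = N
(Q ↔ R) ∨ (R ∧ R) = N ∨ N = N
((Q ↔ R) ∨ (R ∧ R)) ↔ S = N ↔ ⊤ = N
¬(((Q ↔ R) ∨ (R ∧ R)) ↔ S) = ¬N = N

N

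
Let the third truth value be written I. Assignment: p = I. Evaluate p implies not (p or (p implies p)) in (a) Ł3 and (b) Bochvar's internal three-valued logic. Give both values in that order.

I; I

In Ł3: p implies p = I implies I = True  [min(1, 1−½+½)]
p or (p implies p) = I or True = True
not (p or (p implies p)) = not True = False
p implies not (p or (p implies p)) = I implies False = I
In Bochvar's internal three-valued logic: p implies p = I implies I = I  [any arg is the third value ⇒ result is the third value]
p or (p implies p) = I or I = I
not (p or (p implies p)) = not I = I
p implies not (p or (p implies p)) = I implies I = I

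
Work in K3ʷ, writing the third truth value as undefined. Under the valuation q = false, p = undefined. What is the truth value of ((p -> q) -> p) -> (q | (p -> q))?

undefined

p -> q = undefined -> false = undefined  [any arg is the third value ⇒ result is the third value]
(p -> q) -> p = undefined -> undefined = undefined
p -> q = undefined -> false = undefined
q | (p -> q) = false | undefined = undefined
((p -> q) -> p) -> (q | (p -> q)) = undefined -> undefined = undefined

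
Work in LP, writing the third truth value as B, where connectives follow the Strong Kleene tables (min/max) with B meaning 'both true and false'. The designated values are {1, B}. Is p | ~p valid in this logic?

Every assignment of p over {1, B, 0} gives a value in {1, B}.
In particular, with p=B: p | ~p = B.

Yes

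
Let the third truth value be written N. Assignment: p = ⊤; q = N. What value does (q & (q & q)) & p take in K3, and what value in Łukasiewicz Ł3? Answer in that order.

N; N

In K3: q & q = N & N = N
q & (q & q) = N & N = N
(q & (q & q)) & p = N & ⊤ = N
In Łukasiewicz Ł3: q & q = N & N = N
q & (q & q) = N & N = N
(q & (q & q)) & p = N & ⊤ = N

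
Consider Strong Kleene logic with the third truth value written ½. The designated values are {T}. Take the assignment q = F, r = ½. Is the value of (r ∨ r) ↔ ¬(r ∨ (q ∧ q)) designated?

r ∨ r = ½ ∨ ½ = ½
q ∧ q = F ∧ F = F
r ∨ (q ∧ q) = ½ ∨ F = ½
¬(r ∨ (q ∧ q)) = ¬½ = ½
(r ∨ r) ↔ ¬(r ∨ (q ∧ q)) = ½ ↔ ½ = ½
½ ∉ {T}.

No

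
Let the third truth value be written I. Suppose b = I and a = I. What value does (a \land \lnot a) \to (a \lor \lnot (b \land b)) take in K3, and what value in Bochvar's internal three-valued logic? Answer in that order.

I; I

In K3: \lnot a = \lnot I = I
a \land \lnot a = I \land I = I
b \land b = I \land I = I
\lnot (b \land b) = \lnot I = I
a \lor \lnot (b \land b) = I \lor I = I
(a \land \lnot a) \to (a \lor \lnot (b \land b)) = I \to I = I  [\lnot I \lor I]
In Bochvar's internal three-valued logic: \lnot a = \lnot I = I
a \land \lnot a = I \land I = I
b \land b = I \land I = I
\lnot (b \land b) = \lnot I = I
a \lor \lnot (b \land b) = I \lor I = I
(a \land \lnot a) \to (a \lor \lnot (b \land b)) = I \to I = I  [any arg is the third value ⇒ result is the third value]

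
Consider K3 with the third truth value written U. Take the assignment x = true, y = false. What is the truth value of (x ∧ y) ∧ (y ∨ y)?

false

x ∧ y = true ∧ false = false
y ∨ y = false ∨ false = false
(x ∧ y) ∧ (y ∨ y) = false ∧ false = false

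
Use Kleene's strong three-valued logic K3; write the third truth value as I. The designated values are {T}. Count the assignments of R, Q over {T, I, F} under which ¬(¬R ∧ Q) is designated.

Of the 9 assignments, 5 give a value in {T}.

5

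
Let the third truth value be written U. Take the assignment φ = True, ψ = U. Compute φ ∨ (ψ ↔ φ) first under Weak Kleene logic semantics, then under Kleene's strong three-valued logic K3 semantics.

In Weak Kleene logic: ψ ↔ φ = U ↔ True = U
φ ∨ (ψ ↔ φ) = True ∨ U = U
In Kleene's strong three-valued logic K3: ψ ↔ φ = U ↔ True = U
φ ∨ (ψ ↔ φ) = True ∨ U = True
They differ because Weak Kleene logic and Kleene's strong three-valued logic K3 treat U differently under the binary connectives.

U; True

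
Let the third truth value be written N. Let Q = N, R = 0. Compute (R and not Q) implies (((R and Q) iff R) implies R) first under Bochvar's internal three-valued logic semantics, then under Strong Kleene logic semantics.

N; 1

In Bochvar's internal three-valued logic: not Q = not N = N
R and not Q = 0 and N = N
R and Q = 0 and N = N
(R and Q) iff R = N iff 0 = N
((R and Q) iff R) implies R = N implies 0 = N
(R and not Q) implies (((R and Q) iff R) implies R) = N implies N = N
In Strong Kleene logic: not Q = not N = N
R and not Q = 0 and N = 0
R and Q = 0 and N = 0
(R and Q) iff R = 0 iff 0 = 1
((R and Q) iff R) implies R = 1 implies 0 = 0
(R and not Q) implies (((R and Q) iff R) implies R) = 0 implies 0 = 1
They differ because Bochvar's internal three-valued logic and Strong Kleene logic treat N differently under the binary connectives.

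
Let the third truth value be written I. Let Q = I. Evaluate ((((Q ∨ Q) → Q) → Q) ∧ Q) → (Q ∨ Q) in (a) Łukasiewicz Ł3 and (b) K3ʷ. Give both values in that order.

In Łukasiewicz Ł3: Q ∨ Q = I ∨ I = I
(Q ∨ Q) → Q = I → I = ⊤  [min(1, 1−½+½)]
((Q ∨ Q) → Q) → Q = ⊤ → I = I
(((Q ∨ Q) → Q) → Q) ∧ Q = I ∧ I = I
Q ∨ Q = I ∨ I = I
((((Q ∨ Q) → Q) → Q) ∧ Q) → (Q ∨ Q) = I → I = ⊤
In K3ʷ: Q ∨ Q = I ∨ I = I
(Q ∨ Q) → Q = I → I = I
((Q ∨ Q) → Q) → Q = I → I = I
(((Q ∨ Q) → Q) → Q) ∧ Q = I ∧ I = I
Q ∨ Q = I ∨ I = I
((((Q ∨ Q) → Q) → Q) ∧ Q) → (Q ∨ Q) = I → I = I
They differ because Łukasiewicz Ł3 and K3ʷ treat I differently under the binary connectives.

⊤; I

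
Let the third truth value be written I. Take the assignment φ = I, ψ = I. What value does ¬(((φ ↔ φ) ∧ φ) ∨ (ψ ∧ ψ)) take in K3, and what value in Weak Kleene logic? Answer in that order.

I; I

In K3: φ ↔ φ = I ↔ I = I
(φ ↔ φ) ∧ φ = I ∧ I = I
ψ ∧ ψ = I ∧ I = I
((φ ↔ φ) ∧ φ) ∨ (ψ ∧ ψ) = I ∨ I = I
¬(((φ ↔ φ) ∧ φ) ∨ (ψ ∧ ψ)) = ¬I = I
In Weak Kleene logic: φ ↔ φ = I ↔ I = I
(φ ↔ φ) ∧ φ = I ∧ I = I
ψ ∧ ψ = I ∧ I = I
((φ ↔ φ) ∧ φ) ∨ (ψ ∧ ψ) = I ∨ I = I
¬(((φ ↔ φ) ∧ φ) ∨ (ψ ∧ ψ)) = ¬I = I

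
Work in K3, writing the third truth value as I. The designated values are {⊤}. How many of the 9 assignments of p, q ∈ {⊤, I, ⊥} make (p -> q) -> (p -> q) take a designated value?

Of the 9 assignments, 6 give a value in {⊤}.

6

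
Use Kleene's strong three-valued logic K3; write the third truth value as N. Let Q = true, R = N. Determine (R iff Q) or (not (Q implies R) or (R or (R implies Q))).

true

R iff Q = N iff true = N
Q implies R = true implies N = N  [not true or N]
not (Q implies R) = not N = N
R implies Q = N implies true = true
R or (R implies Q) = N or true = true
not (Q implies R) or (R or (R implies Q)) = N or true = true
(R iff Q) or (not (Q implies R) or (R or (R implies Q))) = N or true = true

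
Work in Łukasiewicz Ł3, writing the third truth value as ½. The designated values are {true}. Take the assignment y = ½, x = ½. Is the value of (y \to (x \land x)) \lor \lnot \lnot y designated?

x \land x = ½ \land ½ = ½
y \to (x \land x) = ½ \to ½ = true
\lnot y = \lnot ½ = ½
\lnot \lnot y = \lnot ½ = ½
(y \to (x \land x)) \lor \lnot \lnot y = true \lor ½ = true
true ∈ {true}.

Yes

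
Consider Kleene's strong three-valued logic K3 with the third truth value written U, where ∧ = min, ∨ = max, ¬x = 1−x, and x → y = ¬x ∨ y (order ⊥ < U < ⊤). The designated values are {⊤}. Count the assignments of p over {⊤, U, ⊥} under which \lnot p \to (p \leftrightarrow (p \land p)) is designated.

p=⊤: ⊤ ✓
p=U: U ·
p=⊥: ⊤ ✓

2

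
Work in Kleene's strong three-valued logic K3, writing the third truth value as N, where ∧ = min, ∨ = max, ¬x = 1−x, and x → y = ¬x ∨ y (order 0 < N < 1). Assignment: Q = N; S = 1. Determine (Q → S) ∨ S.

Q → S = N → 1 = 1  [¬N ∨ 1]
(Q → S) ∨ S = 1 ∨ 1 = 1

1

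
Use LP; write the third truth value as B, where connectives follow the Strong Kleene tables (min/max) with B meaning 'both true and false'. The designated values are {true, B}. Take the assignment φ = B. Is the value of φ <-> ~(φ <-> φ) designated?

φ <-> φ = B <-> B = B
~(φ <-> φ) = ~B = B
φ <-> ~(φ <-> φ) = B <-> B = B
B ∈ {true, B}.

Yes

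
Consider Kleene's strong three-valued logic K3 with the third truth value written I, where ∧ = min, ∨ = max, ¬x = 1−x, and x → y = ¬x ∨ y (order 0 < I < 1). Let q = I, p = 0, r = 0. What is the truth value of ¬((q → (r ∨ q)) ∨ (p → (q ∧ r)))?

r ∨ q = 0 ∨ I = I
q → (r ∨ q) = I → I = I  [¬I ∨ I]
q ∧ r = I ∧ 0 = 0
p → (q ∧ r) = 0 → 0 = 1
(q → (r ∨ q)) ∨ (p → (q ∧ r)) = I ∨ 1 = 1
¬((q → (r ∨ q)) ∨ (p → (q ∧ r))) = ¬1 = 0

0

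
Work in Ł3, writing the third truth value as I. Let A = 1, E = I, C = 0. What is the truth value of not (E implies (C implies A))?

0

C implies A = 0 implies 1 = 1
E implies (C implies A) = I implies 1 = 1  [min(1, 1−½+1)]
not (E implies (C implies A)) = not 1 = 0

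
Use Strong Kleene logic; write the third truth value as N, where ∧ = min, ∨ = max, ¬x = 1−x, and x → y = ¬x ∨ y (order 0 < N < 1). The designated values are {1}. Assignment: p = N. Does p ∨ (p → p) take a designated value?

p → p = N → N = N  [¬N ∨ N]
p ∨ (p → p) = N ∨ N = N
N ∉ {1}.

No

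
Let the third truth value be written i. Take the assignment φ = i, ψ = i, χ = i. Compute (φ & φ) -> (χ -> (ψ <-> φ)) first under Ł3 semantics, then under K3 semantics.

⊤; i

In Ł3: φ & φ = i & i = i
ψ <-> φ = i <-> i = ⊤  [1 − |½−½|]
χ -> (ψ <-> φ) = i -> ⊤ = ⊤
(φ & φ) -> (χ -> (ψ <-> φ)) = i -> ⊤ = ⊤
In K3: φ & φ = i & i = i
ψ <-> φ = i <-> i = i
χ -> (ψ <-> φ) = i -> i = i
(φ & φ) -> (χ -> (ψ <-> φ)) = i -> i = i
They differ because Ł3 and K3 treat i differently under implication.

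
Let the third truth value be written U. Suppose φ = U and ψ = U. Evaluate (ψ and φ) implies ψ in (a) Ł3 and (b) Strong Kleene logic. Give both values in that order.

In Ł3: ψ and φ = U and U = U
(ψ and φ) implies ψ = U implies U = true  [min(1, 1−½+½)]
In Strong Kleene logic: ψ and φ = U and U = U
(ψ and φ) implies ψ = U implies U = U  [not U or U]
They differ because Ł3 and Strong Kleene logic treat U differently under implication.

true; U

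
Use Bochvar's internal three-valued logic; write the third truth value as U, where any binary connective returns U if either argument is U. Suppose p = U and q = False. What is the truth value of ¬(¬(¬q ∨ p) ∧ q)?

U

¬q = ¬False = True
¬q ∨ p = True ∨ U = U
¬(¬q ∨ p) = ¬U = U
¬(¬q ∨ p) ∧ q = U ∧ False = U
¬(¬(¬q ∨ p) ∧ q) = ¬U = U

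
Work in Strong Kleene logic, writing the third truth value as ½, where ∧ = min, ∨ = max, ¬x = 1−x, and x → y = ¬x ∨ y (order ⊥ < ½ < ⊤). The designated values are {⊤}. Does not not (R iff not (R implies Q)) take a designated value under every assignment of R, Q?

Countermodel: R=⊤, Q=⊤ gives ⊥, which is not designated.

No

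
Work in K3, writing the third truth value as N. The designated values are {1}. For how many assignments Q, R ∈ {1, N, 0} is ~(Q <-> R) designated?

2

Designated under: (Q=1, R=0); (Q=0, R=1).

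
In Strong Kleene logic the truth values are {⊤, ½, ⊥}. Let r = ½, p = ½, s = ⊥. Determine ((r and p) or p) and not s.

r and p = ½ and ½ = ½
(r and p) or p = ½ or ½ = ½
not s = not ⊥ = ⊤
((r and p) or p) and not s = ½ and ⊤ = ½

½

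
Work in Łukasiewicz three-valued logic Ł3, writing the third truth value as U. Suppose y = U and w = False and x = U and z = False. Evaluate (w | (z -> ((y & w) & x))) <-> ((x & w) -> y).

True

y & w = U & False = False
(y & w) & x = False & U = False
z -> ((y & w) & x) = False -> False = True
w | (z -> ((y & w) & x)) = False | True = True
x & w = U & False = False
(x & w) -> y = False -> U = True  [min(1, 1−0+½)]
(w | (z -> ((y & w) & x))) <-> ((x & w) -> y) = True <-> True = True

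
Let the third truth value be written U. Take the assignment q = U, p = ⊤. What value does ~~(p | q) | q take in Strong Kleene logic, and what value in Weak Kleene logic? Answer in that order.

In Strong Kleene logic: p | q = ⊤ | U = ⊤
~(p | q) = ~⊤ = ⊥
~~(p | q) = ~⊥ = ⊤
~~(p | q) | q = ⊤ | U = ⊤
In Weak Kleene logic: p | q = ⊤ | U = U
~(p | q) = ~U = U
~~(p | q) = ~U = U
~~(p | q) | q = U | U = U
They differ because Strong Kleene logic and Weak Kleene logic treat U differently under the binary connectives.

⊤; U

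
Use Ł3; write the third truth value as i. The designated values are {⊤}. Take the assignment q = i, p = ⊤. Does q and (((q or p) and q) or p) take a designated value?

No

q or p = i or ⊤ = ⊤
(q or p) and q = ⊤ and i = i
((q or p) and q) or p = i or ⊤ = ⊤
q and (((q or p) and q) or p) = i and ⊤ = i
i ∉ {⊤}.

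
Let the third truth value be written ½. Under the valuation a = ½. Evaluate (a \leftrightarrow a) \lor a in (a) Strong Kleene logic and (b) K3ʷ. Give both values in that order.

½; ½

In Strong Kleene logic: a \leftrightarrow a = ½ \leftrightarrow ½ = ½
(a \leftrightarrow a) \lor a = ½ \lor ½ = ½
In K3ʷ: a \leftrightarrow a = ½ \leftrightarrow ½ = ½
(a \leftrightarrow a) \lor a = ½ \lor ½ = ½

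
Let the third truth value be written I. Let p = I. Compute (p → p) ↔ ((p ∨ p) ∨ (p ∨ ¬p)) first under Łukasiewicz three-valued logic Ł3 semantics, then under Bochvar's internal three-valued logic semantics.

I; I

In Łukasiewicz three-valued logic Ł3: p → p = I → I = True  [min(1, 1−½+½)]
p ∨ p = I ∨ I = I
¬p = ¬I = I
p ∨ ¬p = I ∨ I = I
(p ∨ p) ∨ (p ∨ ¬p) = I ∨ I = I
(p → p) ↔ ((p ∨ p) ∨ (p ∨ ¬p)) = True ↔ I = I
In Bochvar's internal three-valued logic: p → p = I → I = I
p ∨ p = I ∨ I = I
¬p = ¬I = I
p ∨ ¬p = I ∨ I = I
(p ∨ p) ∨ (p ∨ ¬p) = I ∨ I = I
(p → p) ↔ ((p ∨ p) ∨ (p ∨ ¬p)) = I ↔ I = I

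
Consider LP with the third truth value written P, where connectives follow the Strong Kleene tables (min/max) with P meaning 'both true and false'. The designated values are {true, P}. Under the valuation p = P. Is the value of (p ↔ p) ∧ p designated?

Yes

p ↔ p = P ↔ P = P
(p ↔ p) ∧ p = P ∧ P = P
P ∈ {true, P}.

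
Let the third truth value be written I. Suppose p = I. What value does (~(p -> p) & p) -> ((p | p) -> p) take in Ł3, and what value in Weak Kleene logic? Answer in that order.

In Ł3: p -> p = I -> I = True  [min(1, 1−½+½)]
~(p -> p) = ~True = False
~(p -> p) & p = False & I = False
p | p = I | I = I
(p | p) -> p = I -> I = True
(~(p -> p) & p) -> ((p | p) -> p) = False -> True = True
In Weak Kleene logic: p -> p = I -> I = I  [any arg is the third value ⇒ result is the third value]
~(p -> p) = ~I = I
~(p -> p) & p = I & I = I
p | p = I | I = I
(p | p) -> p = I -> I = I
(~(p -> p) & p) -> ((p | p) -> p) = I -> I = I
They differ because Ł3 and Weak Kleene logic treat I differently under the binary connectives.

True; I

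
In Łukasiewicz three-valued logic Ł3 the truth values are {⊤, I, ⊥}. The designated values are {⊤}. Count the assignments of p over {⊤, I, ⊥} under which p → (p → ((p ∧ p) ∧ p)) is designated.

3

p=⊤: ⊤ ✓
p=I: ⊤ ✓
p=⊥: ⊤ ✓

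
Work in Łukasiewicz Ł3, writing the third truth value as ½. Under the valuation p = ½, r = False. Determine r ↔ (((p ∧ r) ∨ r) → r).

p ∧ r = ½ ∧ False = False
(p ∧ r) ∨ r = False ∨ False = False
((p ∧ r) ∨ r) → r = False → False = True
r ↔ (((p ∧ r) ∨ r) → r) = False ↔ True = False

False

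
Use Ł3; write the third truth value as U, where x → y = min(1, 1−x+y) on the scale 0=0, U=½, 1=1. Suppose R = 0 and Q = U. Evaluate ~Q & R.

0

~Q = ~U = U
~Q & R = U & 0 = 0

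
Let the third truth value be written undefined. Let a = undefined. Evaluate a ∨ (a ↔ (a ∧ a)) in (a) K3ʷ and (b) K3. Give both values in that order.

In K3ʷ: a ∧ a = undefined ∧ undefined = undefined
a ↔ (a ∧ a) = undefined ↔ undefined = undefined
a ∨ (a ↔ (a ∧ a)) = undefined ∨ undefined = undefined
In K3: a ∧ a = undefined ∧ undefined = undefined
a ↔ (a ∧ a) = undefined ↔ undefined = undefined
a ∨ (a ↔ (a ∧ a)) = undefined ∨ undefined = undefined

undefined; undefined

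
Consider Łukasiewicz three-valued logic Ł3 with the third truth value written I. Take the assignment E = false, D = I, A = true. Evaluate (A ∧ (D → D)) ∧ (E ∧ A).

false

D → D = I → I = true  [min(1, 1−½+½)]
A ∧ (D → D) = true ∧ true = true
E ∧ A = false ∧ true = false
(A ∧ (D → D)) ∧ (E ∧ A) = true ∧ false = false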